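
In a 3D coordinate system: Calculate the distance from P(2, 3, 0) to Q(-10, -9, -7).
d = √[(-12)² + (-12)² + (-7)²] = √337 = 18.36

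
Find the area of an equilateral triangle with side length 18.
Area = (sqrt(3)/4) * s²
Area = (sqrt(3)/4) * 18²
Area = (sqrt(3)/4) * 324
Area = 140.30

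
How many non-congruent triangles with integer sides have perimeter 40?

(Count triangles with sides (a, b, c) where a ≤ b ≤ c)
With a ≤ b ≤ c and a + b + c = 40, the triangle inequality a + b > c gives c < 40/2, so c ≤ 19.
Iterate a from 1 to ⌊p/3⌋ = 13; for each a, b ranges from a to ⌊(p−a)/2⌋ with c = p − a − b, keeping only c ≥ b.
Triples: (2, 19, 19), (3, 18, 19), (4, 17, 19), …
Count = 33 triangles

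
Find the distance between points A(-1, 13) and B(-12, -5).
Using the distance formula: d = sqrt((x₂-x₁)² + (y₂-y₁)²)
dx = (-12) - (-1) = -11
dy = (-5) - 13 = -18
d = sqrt((-11)² + (-18)²) = sqrt(121 + 324) = sqrt(445) = 21.10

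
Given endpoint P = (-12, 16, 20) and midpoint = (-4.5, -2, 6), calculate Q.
Q = (2×(-4.5) - (-12), 2×(-2) - 16, 2×6 - 20) = (3, -20, -8)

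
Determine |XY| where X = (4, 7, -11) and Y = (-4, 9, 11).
d = √[(-8)² + (2)² + (22)²] = √552 = 23.49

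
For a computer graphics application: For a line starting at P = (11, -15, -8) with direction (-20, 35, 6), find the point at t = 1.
P(1) = (11 + (-20)(1), -15 + 35(1), -8 + 6(1)) = (-9, 20, -2)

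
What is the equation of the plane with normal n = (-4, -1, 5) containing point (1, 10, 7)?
d = n·P = (-4)(1) + (-1)(10) + (5)(7) = 21
Plane: -4x - y + 5z = 21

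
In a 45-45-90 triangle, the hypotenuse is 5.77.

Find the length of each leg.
In a 45-45-90 triangle, hypotenuse = leg·√2  →  leg = hypotenuse/√2
leg = 5.77/√2 = 4.08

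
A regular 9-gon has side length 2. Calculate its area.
For a regular 9-gon with side length s = 2:
Apothem a = s / (2*tan(pi/9)) = 2 / (2*tan(pi/9)) ≈ 2.7475
Perimeter P = 9 * 2 = 18
Area = (1/2) * P * a = (1/2) * 18 * 2.7475 = 24.73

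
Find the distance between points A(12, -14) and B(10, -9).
Using the distance formula: d = sqrt((x₂-x₁)² + (y₂-y₁)²)
dx = 10 - 12 = -2
dy = (-9) - (-14) = 5
d = sqrt((-2)² + 5²) = sqrt(4 + 25) = sqrt(29) = 5.39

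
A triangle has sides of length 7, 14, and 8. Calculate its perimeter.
Perimeter = sum of all sides
Perimeter = 7 + 14 + 8
Perimeter = 29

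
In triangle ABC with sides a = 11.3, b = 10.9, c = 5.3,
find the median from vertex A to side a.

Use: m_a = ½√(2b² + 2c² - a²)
m_a = ½√(2·10.9² + 2·5.3² - 11.3²)
m_a = ½√(237.62 + 56.18 - 127.69) = ½√166.11 = 6.444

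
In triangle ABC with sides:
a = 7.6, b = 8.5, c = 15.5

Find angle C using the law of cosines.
cos(C) = (a² + b² - c²)/(2ab)
cos(C) = (7.6² + 8.5² - 15.5²)/(2·7.6·8.5) = -110.24/129.2 = -0.853251
C = arccos(-0.853251) = 148.6°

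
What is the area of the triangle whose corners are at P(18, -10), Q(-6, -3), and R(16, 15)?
Using the coordinate formula: Area = (1/2)|x₁(y₂-y₃) + x₂(y₃-y₁) + x₃(y₁-y₂)|
Area = (1/2)|18((-3)-15) + (-6)(15-(-10)) + 16((-10)-(-3))|
Area = (1/2)|18*(-18) + (-6)*25 + 16*(-7)|
Area = (1/2)|(-324) + (-150) + (-112)|
Area = (1/2)*586 = 293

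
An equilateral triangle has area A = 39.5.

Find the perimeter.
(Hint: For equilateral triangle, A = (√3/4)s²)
A = (√3/4)s²  →  s² = 4A/√3 = 4·39.5/√3 = 91.2213
s = 9.55099
Perimeter = 3s = 28.65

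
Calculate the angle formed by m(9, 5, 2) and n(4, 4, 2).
m·n = 60, |m|² = 110, |n|² = 36
cos θ = 60/√3960 ≈ 0.9535
θ ≈ 17.55°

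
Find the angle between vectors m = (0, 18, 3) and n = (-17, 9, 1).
m·n = 165, |m|² = 333, |n|² = 371
cos θ = 165/√123543 ≈ 0.4694
θ ≈ 62.0°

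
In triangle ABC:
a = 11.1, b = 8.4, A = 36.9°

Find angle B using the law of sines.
sin(B)/b = sin(A)/a
sin(B) = b·sin(A)/a = 8.4·sin(36.9°)/11.1 = 0.454372
B = arcsin(0.454372) = 27.02°  (b ≤ a, so B ≤ A and the acute solution is unique)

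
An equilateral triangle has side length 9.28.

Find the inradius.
For an equilateral triangle, r = s/(2√3) where s is the side.
r = 9.28/(2√3) = 9.28/3.464102 = 2.679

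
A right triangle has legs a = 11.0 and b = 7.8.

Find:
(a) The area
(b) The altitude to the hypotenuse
(a) Area = ½ab = ½·11.0·7.8 = 42.9
(b) Hypotenuse c = √(11.0² + 7.8²) = √181.84 = 13.4848
    Area = ½·c·h_c  →  h_c = 2·Area/c = 2·42.9/13.4848 = 6.363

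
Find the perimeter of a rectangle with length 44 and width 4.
Perimeter = 2 * (length + width)
Perimeter = 2 * (44 + 4)
Perimeter = 2 * 48
Perimeter = 96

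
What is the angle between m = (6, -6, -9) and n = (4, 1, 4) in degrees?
m·n = -18, |m|² = 153, |n|² = 33
cos θ = -18/√5049 ≈ -0.2533
θ ≈ 104.7°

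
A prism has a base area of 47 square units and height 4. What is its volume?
Volume = base area * height
Volume = 47 * 4
Volume = 188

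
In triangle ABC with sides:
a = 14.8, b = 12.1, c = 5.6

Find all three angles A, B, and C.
By the law of cosines:
cos(A) = (b² + c² - a²)/(2bc) = -0.304531  →  A = 107.7°
cos(B) = (a² + c² - b²)/(2ac) = 0.627353  →  B = 51.14°
cos(C) = (a² + b² - c²)/(2ab) = 0.932795  →  C = 21.13°
Check: A + B + C = 180.0° ✓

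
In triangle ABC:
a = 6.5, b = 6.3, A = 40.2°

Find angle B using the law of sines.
sin(B)/b = sin(A)/a
sin(B) = b·sin(A)/a = 6.3·sin(40.2°)/6.5 = 0.625597
B = arcsin(0.625597) = 38.73°  (b ≤ a, so B ≤ A and the acute solution is unique)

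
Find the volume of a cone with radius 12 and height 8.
Volume = (1/3) * pi * r² * h
Volume = (1/3) * pi * 12² * 8
Volume = (1/3) * pi * 144 * 8
Volume = (1/3) * pi * 1152
Volume = 1206.37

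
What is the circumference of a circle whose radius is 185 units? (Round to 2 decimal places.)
Circumference = 2 * pi * r
Circumference = 2 * pi * 185
Circumference = 1162.39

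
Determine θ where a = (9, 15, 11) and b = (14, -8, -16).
a·b = -170, |a|² = 427, |b|² = 516
cos θ = -170/√220332 ≈ -0.3622
θ ≈ 111.2°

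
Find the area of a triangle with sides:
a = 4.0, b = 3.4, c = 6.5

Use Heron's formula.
s = (a+b+c)/2 = (4.0+3.4+6.5)/2 = 6.95
A = √(s(s-a)(s-b)(s-c)) = √(6.95·2.95·3.55·0.45)
A = √32.7527 = 5.723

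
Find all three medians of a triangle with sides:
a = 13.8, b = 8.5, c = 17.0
Using m_x = ½√(2y² + 2z² - x²):
m_a = ½√(2·8.5² + 2·17.0² - 13.8²) = ½√532.06 = 11.53
m_b = ½√(2·13.8² + 2·17.0² - 8.5²) = ½√886.63 = 14.89
m_c = ½√(2·13.8² + 2·8.5² - 17.0²) = ½√236.38 = 7.687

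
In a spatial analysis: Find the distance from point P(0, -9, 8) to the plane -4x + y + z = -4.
d = |(-4)(0) + 1(-9) + 1(8) - (-4)| / √((-4)² + 1² + 1²) = 3/√18 = 0.7071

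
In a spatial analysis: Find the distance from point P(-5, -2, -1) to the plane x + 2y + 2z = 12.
d = |1(-5) + 2(-2) + 2(-1) - (12)| / √(1² + 2² + 2²) = 23/√9 = 7.667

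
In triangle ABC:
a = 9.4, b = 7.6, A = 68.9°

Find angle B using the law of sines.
sin(B)/b = sin(A)/a
sin(B) = b·sin(A)/a = 7.6·sin(68.9°)/9.4 = 0.754303
B = arcsin(0.754303) = 48.96°  (b ≤ a, so B ≤ A and the acute solution is unique)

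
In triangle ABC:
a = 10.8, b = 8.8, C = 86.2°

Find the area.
Using A = ½ab·sin(C):
A = ½·10.8·8.8·sin(86.2°) = ½·95.04·0.997801 = 47.42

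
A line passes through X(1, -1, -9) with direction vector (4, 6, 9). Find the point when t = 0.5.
P(0.5) = (1 + 4(0.5), -1 + 6(0.5), -9 + 9(0.5)) = (3, 2, -4.5)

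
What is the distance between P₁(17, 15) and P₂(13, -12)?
Using the distance formula: d = sqrt((x₂-x₁)² + (y₂-y₁)²)
dx = 13 - 17 = -4
dy = (-12) - 15 = -27
d = sqrt((-4)² + (-27)²) = sqrt(16 + 729) = sqrt(745) = 27.29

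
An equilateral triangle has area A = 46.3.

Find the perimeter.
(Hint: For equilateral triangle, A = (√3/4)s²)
A = (√3/4)s²  →  s² = 4A/√3 = 4·46.3/√3 = 106.925
s = 10.3405
Perimeter = 3s = 31.02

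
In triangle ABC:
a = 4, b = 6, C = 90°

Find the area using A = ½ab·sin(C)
A = ½·4·6·sin(90°) = ½·24·1.000000 = 12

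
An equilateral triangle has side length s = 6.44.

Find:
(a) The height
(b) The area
(a) Height h = s·√3/2 = 6.44·√3/2 = 5.577
(b) Area = (√3/4)·s² = (√3/4)·6.44² = (√3/4)·41.4736 = 17.96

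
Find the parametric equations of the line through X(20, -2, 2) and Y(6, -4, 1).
Direction vector d = Y - X = (-14, -2, -1)
x = 20 - 14t, y = -2 - 2t, z = 2 - t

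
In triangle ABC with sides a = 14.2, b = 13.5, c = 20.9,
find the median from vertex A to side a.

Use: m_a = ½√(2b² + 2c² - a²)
m_a = ½√(2·13.5² + 2·20.9² - 14.2²)
m_a = ½√(364.5 + 873.62 - 201.64) = ½√1036.48 = 16.1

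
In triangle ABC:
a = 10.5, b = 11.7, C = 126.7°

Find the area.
Using A = ½ab·sin(C):
A = ½·10.5·11.7·sin(126.7°) = ½·122.85·0.801776 = 49.25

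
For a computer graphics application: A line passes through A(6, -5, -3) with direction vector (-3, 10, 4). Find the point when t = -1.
P(-1) = (6 + (-3)(-1), -5 + 10(-1), -3 + 4(-1)) = (9, -15, -7)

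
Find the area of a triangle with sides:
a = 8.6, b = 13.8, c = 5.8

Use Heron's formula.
s = (a+b+c)/2 = (8.6+13.8+5.8)/2 = 14.1
A = √(s(s-a)(s-b)(s-c)) = √(14.1·5.5·0.3·8.3)
A = √193.099 = 13.9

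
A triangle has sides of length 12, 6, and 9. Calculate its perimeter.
Perimeter = sum of all sides
Perimeter = 12 + 6 + 9
Perimeter = 27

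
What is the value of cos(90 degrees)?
cos(90 degrees) = 0
Decimal approximation: 0.0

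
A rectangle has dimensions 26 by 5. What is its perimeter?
Perimeter = 2 * (length + width)
Perimeter = 2 * (26 + 5)
Perimeter = 2 * 31
Perimeter = 62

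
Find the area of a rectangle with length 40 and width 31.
Area = length * width
Area = 40 * 31
Area = 1240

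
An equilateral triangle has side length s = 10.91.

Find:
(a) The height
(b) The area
(a) Height h = s·√3/2 = 10.91·√3/2 = 9.448
(b) Area = (√3/4)·s² = (√3/4)·10.91² = (√3/4)·119.028 = 51.54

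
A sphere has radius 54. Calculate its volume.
Volume = (4/3) * pi * r³
Volume = (4/3) * pi * 54³
Volume = (4/3) * pi * 157464
Volume = 659583.66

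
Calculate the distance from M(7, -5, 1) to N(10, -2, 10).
d = √[(3)² + (3)² + (9)²] = √99 = 9.95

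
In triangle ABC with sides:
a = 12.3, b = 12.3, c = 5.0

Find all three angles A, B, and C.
By the law of cosines:
cos(A) = (b² + c² - a²)/(2bc) = 0.203252  →  A = 78.27°
cos(B) = (a² + c² - b²)/(2ac) = 0.203252  →  B = 78.27°
cos(C) = (a² + b² - c²)/(2ab) = 0.917377  →  C = 23.45°
Check: A + B + C = 180.0° ✓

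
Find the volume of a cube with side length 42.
Volume = s³
Volume = 42³
Volume = 74088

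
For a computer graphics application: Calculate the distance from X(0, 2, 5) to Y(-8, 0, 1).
d = √[(-8)² + (-2)² + (-4)²] = √84 = 9.165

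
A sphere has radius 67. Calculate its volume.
Volume = (4/3) * pi * r³
Volume = (4/3) * pi * 67³
Volume = (4/3) * pi * 300763
Volume = 1259833.11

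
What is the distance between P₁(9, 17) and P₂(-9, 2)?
Using the distance formula: d = sqrt((x₂-x₁)² + (y₂-y₁)²)
dx = (-9) - 9 = -18
dy = 2 - 17 = -15
d = sqrt((-18)² + (-15)²) = sqrt(324 + 225) = sqrt(549) = 23.43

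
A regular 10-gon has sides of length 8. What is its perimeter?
Perimeter = number of sides * side length
Perimeter = 10 * 8
Perimeter = 80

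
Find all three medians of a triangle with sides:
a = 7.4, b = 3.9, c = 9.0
Using m_x = ½√(2y² + 2z² - x²):
m_a = ½√(2·3.9² + 2·9.0² - 7.4²) = ½√137.66 = 5.866
m_b = ½√(2·7.4² + 2·9.0² - 3.9²) = ½√256.31 = 8.005
m_c = ½√(2·7.4² + 2·3.9² - 9.0²) = ½√58.94 = 3.839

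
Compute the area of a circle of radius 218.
Area = pi * r²
Area = pi * 218²
Area = pi * 47524
Area = 149301.05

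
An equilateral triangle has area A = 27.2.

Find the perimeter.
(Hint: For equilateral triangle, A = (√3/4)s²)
A = (√3/4)s²  →  s² = 4A/√3 = 4·27.2/√3 = 62.8157
s = 7.92564
Perimeter = 3s = 23.78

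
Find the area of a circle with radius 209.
Area = pi * r²
Area = pi * 209²
Area = pi * 43681
Area = 137227.91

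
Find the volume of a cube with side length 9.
Volume = s³
Volume = 9³
Volume = 729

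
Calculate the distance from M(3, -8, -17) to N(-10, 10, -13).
d = √[(-13)² + (18)² + (4)²] = √509 = 22.56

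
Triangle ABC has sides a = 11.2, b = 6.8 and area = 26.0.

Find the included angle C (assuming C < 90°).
Area = ½ab·sin(C)  →  sin(C) = 2·Area/(ab)
sin(C) = 2·26.0/(11.2·6.8) = 0.682773
C = arcsin(0.682773) = 43.06°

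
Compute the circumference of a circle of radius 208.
Circumference = 2 * pi * r
Circumference = 2 * pi * 208
Circumference = 1306.90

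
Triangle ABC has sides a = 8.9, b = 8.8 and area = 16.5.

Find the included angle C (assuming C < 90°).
Area = ½ab·sin(C)  →  sin(C) = 2·Area/(ab)
sin(C) = 2·16.5/(8.9·8.8) = 0.421348
C = arcsin(0.421348) = 24.92°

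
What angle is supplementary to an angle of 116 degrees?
Supplementary angles sum to 180 degrees.
Other angle = 180 - 116
Other angle = 64 degrees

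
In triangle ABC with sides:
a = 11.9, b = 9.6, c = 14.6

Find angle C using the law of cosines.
cos(C) = (a² + b² - c²)/(2ab)
cos(C) = (11.9² + 9.6² - 14.6²)/(2·11.9·9.6) = 20.61/228.48 = 0.090205
C = arccos(0.090205) = 84.82°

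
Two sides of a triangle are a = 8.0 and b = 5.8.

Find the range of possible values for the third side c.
By the triangle inequality: |a - b| < c < a + b
|8.0 - 5.8| < c < 8.0 + 5.8
2.2 < c < 13.8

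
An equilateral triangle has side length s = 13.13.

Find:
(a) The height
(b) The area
(a) Height h = s·√3/2 = 13.13·√3/2 = 11.37
(b) Area = (√3/4)·s² = (√3/4)·13.13² = (√3/4)·172.397 = 74.65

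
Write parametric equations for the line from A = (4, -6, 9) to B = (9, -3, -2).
Direction vector d = B - A = (5, 3, -11)
x = 4 + 5t, y = -6 + 3t, z = 9 - 11t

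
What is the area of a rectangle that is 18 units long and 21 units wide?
Area = length * width
Area = 18 * 21
Area = 378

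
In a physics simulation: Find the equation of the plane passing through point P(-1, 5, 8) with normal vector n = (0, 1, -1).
d = n·P = (0)(-1) + (1)(5) + (-1)(8) = -3
Plane: y - z = -3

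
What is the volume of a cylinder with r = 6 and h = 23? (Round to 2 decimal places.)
Volume = pi * r² * h
Volume = pi * 6² * 23
Volume = pi * 36 * 23
Volume = pi * 828
Volume = 2601.24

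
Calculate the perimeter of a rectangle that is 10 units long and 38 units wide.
Perimeter = 2 * (length + width)
Perimeter = 2 * (10 + 38)
Perimeter = 2 * 48
Perimeter = 96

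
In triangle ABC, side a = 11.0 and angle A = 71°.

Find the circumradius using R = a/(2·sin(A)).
R = a/(2·sin(A)) = 11.0/(2·sin(71°))
R = 11.0/(2·0.945519) = 11.0/1.891037 = 5.817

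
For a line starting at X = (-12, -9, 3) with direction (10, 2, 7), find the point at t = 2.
P(2) = (-12 + 10(2), -9 + 2(2), 3 + 7(2)) = (8, -5, 17)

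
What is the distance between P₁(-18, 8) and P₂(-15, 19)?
Using the distance formula: d = sqrt((x₂-x₁)² + (y₂-y₁)²)
dx = (-15) - (-18) = 3
dy = 19 - 8 = 11
d = sqrt(3² + 11²) = sqrt(9 + 121) = sqrt(130) = 11.40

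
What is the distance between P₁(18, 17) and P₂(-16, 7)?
Using the distance formula: d = sqrt((x₂-x₁)² + (y₂-y₁)²)
dx = (-16) - 18 = -34
dy = 7 - 17 = -10
d = sqrt((-34)² + (-10)²) = sqrt(1156 + 100) = sqrt(1256) = 35.44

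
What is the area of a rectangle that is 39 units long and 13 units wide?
Area = length * width
Area = 39 * 13
Area = 507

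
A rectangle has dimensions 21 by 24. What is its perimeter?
Perimeter = 2 * (length + width)
Perimeter = 2 * (21 + 24)
Perimeter = 2 * 45
Perimeter = 90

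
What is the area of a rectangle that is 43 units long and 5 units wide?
Area = length * width
Area = 43 * 5
Area = 215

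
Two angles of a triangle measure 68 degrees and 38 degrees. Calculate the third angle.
Sum of angles in a triangle = 180 degrees
Third angle = 180 - 68 - 38
Third angle = 74 degrees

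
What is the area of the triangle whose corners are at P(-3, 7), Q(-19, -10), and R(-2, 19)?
Using the coordinate formula: Area = (1/2)|x₁(y₂-y₃) + x₂(y₃-y₁) + x₃(y₁-y₂)|
Area = (1/2)|(-3)((-10)-19) + (-19)(19-7) + (-2)(7-(-10))|
Area = (1/2)|(-3)*(-29) + (-19)*12 + (-2)*17|
Area = (1/2)|87 + (-228) + (-34)|
Area = (1/2)*175 = 87.50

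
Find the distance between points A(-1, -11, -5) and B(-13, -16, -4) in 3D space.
d = √[(-12)² + (-5)² + (1)²] = √170 = 13.04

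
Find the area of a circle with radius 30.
Area = pi * r²
Area = pi * 30²
Area = pi * 900
Area = 2827.43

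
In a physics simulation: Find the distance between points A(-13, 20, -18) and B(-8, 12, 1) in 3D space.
d = √[(5)² + (-8)² + (19)²] = √450 = 21.21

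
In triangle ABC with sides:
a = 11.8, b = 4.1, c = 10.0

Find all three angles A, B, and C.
By the law of cosines:
cos(A) = (b² + c² - a²)/(2bc) = -0.273537  →  A = 105.9°
cos(B) = (a² + c² - b²)/(2ac) = 0.942500  →  B = 19.52°
cos(C) = (a² + b² - c²)/(2ab) = 0.579268  →  C = 54.6°
Check: A + B + C = 180.0° ✓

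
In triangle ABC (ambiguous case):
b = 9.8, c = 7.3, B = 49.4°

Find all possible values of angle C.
sin(C)/c = sin(B)/b  →  sin(C) = c·sin(B)/b = 7.3·sin(49.4°)/9.8 = 0.565580
C₁ = arcsin(0.565580) = 34.44°,  C₂ = 180° - C₁ = 145.56°
Check C₂: A = 180° - 49.4° - 145.56° = -14.96° ≤ 0, rejected
C = 34.44° (one solution)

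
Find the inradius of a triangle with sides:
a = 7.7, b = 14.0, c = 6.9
s = (a+b+c)/2 = (7.7+14.0+6.9)/2 = 14.3
Area = √(s(s-a)(s-b)(s-c)) = √(14.3·6.6·0.3·7.4) = 14.4749
r = Area/s = 14.4749/14.3 = 1.012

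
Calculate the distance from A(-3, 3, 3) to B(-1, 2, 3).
d = √[(2)² + (-1)² + (0)²] = √5 = 2.236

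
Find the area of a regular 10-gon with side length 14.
For a regular 10-gon with side length s = 14:
Apothem a = s / (2*tan(pi/10)) = 14 / (2*tan(pi/10)) ≈ 21.54378
Perimeter P = 10 * 14 = 140
Area = (1/2) * P * a = (1/2) * 140 * 21.54378 = 1508.06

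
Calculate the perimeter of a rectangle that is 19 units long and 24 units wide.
Perimeter = 2 * (length + width)
Perimeter = 2 * (19 + 24)
Perimeter = 2 * 43
Perimeter = 86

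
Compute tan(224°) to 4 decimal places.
tan(224 degrees) = 0.9657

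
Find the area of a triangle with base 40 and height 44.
Area = (1/2) * base * height
Area = (1/2) * 40 * 44
Area = 880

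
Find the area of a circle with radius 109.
Area = pi * r²
Area = pi * 109²
Area = pi * 11881
Area = 37325.26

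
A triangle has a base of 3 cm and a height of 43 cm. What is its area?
Area = (1/2) * base * height
Area = (1/2) * 3 * 43
Area = 64.50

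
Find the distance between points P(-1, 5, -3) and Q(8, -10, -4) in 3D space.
d = √[(9)² + (-15)² + (-1)²] = √307 = 17.52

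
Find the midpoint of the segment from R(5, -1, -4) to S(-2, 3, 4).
Midpoint = ((5-2)/2, (-1+3)/2, (-4+4)/2) = (1.5, 1, 0)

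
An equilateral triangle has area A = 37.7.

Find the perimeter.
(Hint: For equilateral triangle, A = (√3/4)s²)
A = (√3/4)s²  →  s² = 4A/√3 = 4·37.7/√3 = 87.0644
s = 9.33083
Perimeter = 3s = 27.99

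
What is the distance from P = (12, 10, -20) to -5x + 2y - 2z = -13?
d = |(-5)(12) + 2(10) + (-2)(-20) - (-13)| / √((-5)² + 2² + (-2)²) = 13/√33 = 2.263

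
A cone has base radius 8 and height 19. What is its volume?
Volume = (1/3) * pi * r² * h
Volume = (1/3) * pi * 8² * 19
Volume = (1/3) * pi * 64 * 19
Volume = (1/3) * pi * 1216
Volume = 1273.39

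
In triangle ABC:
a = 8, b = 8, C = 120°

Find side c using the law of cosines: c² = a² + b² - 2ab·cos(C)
c² = 8² + 8² - 2·8·8·cos(120°)
c² = 64 + 64 - 128·-0.5000 = 192
c = √192 = 13.86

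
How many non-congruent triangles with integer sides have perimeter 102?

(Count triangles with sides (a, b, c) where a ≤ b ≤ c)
With a ≤ b ≤ c and a + b + c = 102, the triangle inequality a + b > c gives c < 102/2, so c ≤ 50.
Iterate a from 1 to ⌊p/3⌋ = 34; for each a, b ranges from a to ⌊(p−a)/2⌋ with c = p − a − b, keeping only c ≥ b.
Triples: (2, 50, 50), (3, 49, 50), (4, 48, 50), …
Count = 217 triangles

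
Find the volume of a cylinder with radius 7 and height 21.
Volume = pi * r² * h
Volume = pi * 7² * 21
Volume = pi * 49 * 21
Volume = pi * 1029
Volume = 3232.70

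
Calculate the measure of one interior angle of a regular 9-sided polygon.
Interior angle of a regular n-gon = (n-2)*180/n
Interior angle = (9-2)*180/9
Interior angle = 7*180/9
Interior angle = 1260/9
Interior angle = 140 degrees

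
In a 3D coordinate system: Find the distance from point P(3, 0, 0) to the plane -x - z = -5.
d = |(-1)(3) + 0(0) + (-1)(0) - (-5)| / √((-1)² + 0² + (-1)²) = 2/√2 = 1.414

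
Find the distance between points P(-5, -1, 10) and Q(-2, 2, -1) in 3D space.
d = √[(3)² + (3)² + (-11)²] = √139 = 11.79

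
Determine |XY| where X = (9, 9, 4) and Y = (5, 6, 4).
d = √[(-4)² + (-3)² + (0)²] = √25 = 5.0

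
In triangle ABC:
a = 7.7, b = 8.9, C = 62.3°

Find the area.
Using A = ½ab·sin(C):
A = ½·7.7·8.9·sin(62.3°) = ½·68.53·0.885394 = 30.34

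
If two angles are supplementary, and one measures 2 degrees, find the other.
Supplementary angles sum to 180 degrees.
Other angle = 180 - 2
Other angle = 178 degrees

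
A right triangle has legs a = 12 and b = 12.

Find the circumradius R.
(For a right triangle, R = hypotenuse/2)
Hypotenuse c = √(12² + 12²) = √288 = 16.9706
R = c/2 = 8.485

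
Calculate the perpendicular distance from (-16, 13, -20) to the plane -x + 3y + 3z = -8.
d = |(-1)(-16) + 3(13) + 3(-20) - (-8)| / √((-1)² + 3² + 3²) = 3/√19 = 0.6882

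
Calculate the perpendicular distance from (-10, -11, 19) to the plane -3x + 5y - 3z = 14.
d = |(-3)(-10) + 5(-11) + (-3)(19) - (14)| / √((-3)² + 5² + (-3)²) = 96/√43 = 14.64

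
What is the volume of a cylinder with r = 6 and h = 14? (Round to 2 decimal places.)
Volume = pi * r² * h
Volume = pi * 6² * 14
Volume = pi * 36 * 14
Volume = pi * 504
Volume = 1583.36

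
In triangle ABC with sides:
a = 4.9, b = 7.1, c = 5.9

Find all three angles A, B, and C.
By the law of cosines:
cos(A) = (b² + c² - a²)/(2bc) = 0.730604  →  A = 43.06°
cos(B) = (a² + c² - b²)/(2ac) = 0.145451  →  B = 81.64°
cos(C) = (a² + b² - c²)/(2ab) = 0.569273  →  C = 55.3°
Check: A + B + C = 180.0° ✓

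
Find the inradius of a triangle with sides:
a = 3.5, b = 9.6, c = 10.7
s = (a+b+c)/2 = (3.5+9.6+10.7)/2 = 11.9
Area = √(s(s-a)(s-b)(s-c)) = √(11.9·8.4·2.3·1.2) = 16.6099
r = Area/s = 16.6099/11.9 = 1.396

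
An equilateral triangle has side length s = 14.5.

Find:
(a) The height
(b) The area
(a) Height h = s·√3/2 = 14.5·√3/2 = 12.56
(b) Area = (√3/4)·s² = (√3/4)·14.5² = (√3/4)·210.25 = 91.04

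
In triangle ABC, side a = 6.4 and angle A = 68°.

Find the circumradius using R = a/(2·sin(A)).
R = a/(2·sin(A)) = 6.4/(2·sin(68°))
R = 6.4/(2·0.927184) = 6.4/1.854368 = 3.451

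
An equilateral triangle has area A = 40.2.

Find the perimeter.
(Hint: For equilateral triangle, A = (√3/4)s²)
A = (√3/4)s²  →  s² = 4A/√3 = 4·40.2/√3 = 92.8379
s = 9.63524
Perimeter = 3s = 28.91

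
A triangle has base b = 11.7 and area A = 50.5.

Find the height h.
A = ½bh  →  h = 2A/b
h = 2·50.5/11.7 = 8.632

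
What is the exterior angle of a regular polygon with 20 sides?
Exterior angle of a regular n-gon = 360/n
Exterior angle = 360/20
Exterior angle = 18 degrees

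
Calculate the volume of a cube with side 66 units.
Volume = s³
Volume = 66³
Volume = 287496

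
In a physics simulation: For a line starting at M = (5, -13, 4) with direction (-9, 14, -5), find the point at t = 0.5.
P(0.5) = (5 + (-9)(0.5), -13 + 14(0.5), 4 + (-5)(0.5)) = (0.5, -6, 1.5)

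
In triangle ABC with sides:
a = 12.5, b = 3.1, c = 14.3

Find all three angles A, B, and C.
By the law of cosines:
cos(A) = (b² + c² - a²)/(2bc) = 0.652493  →  A = 49.27°
cos(B) = (a² + c² - b²)/(2ac) = 0.982182  →  B = 10.83°
cos(C) = (a² + b² - c²)/(2ab) = -0.498452  →  C = 119.9°
Check: A + B + C = 180.0° ✓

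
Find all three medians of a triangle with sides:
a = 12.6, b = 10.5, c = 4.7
Using m_x = ½√(2y² + 2z² - x²):
m_a = ½√(2·10.5² + 2·4.7² - 12.6²) = ½√105.92 = 5.146
m_b = ½√(2·12.6² + 2·4.7² - 10.5²) = ½√251.45 = 7.929
m_c = ½√(2·12.6² + 2·10.5² - 4.7²) = ½√515.93 = 11.36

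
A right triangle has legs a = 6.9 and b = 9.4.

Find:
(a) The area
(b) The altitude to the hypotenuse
(a) Area = ½ab = ½·6.9·9.4 = 32.43
(b) Hypotenuse c = √(6.9² + 9.4²) = √135.97 = 11.6606
    Area = ½·c·h_c  →  h_c = 2·Area/c = 2·32.43/11.6606 = 5.562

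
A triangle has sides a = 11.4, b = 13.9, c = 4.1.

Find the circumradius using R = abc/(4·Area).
s = (a+b+c)/2 = 14.7
Area = √(s(s-a)(s-b)(s-c)) = √(14.7·3.3·0.8·10.6) = 20.2821
R = abc/(4·Area) = (11.4·13.9·4.1)/(4·20.2821) = 649.686/81.1284 = 8.008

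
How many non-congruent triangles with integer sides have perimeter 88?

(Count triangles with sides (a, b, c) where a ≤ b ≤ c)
With a ≤ b ≤ c and a + b + c = 88, the triangle inequality a + b > c gives c < 88/2, so c ≤ 43.
Iterate a from 1 to ⌊p/3⌋ = 29; for each a, b ranges from a to ⌊(p−a)/2⌋ with c = p − a − b, keeping only c ≥ b.
Triples: (2, 43, 43), (3, 42, 43), (4, 41, 43), …
Count = 161 triangles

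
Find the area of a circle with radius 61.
Area = pi * r²
Area = pi * 61²
Area = pi * 3721
Area = 11689.87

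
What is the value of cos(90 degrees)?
cos(90 degrees) = 0
Decimal approximation: 0.0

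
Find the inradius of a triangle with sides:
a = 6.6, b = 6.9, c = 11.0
s = (a+b+c)/2 = (6.6+6.9+11.0)/2 = 12.25
Area = √(s(s-a)(s-b)(s-c)) = √(12.25·5.65·5.35·1.25) = 21.5141
r = Area/s = 21.5141/12.25 = 1.756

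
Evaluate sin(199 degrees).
sin(199 degrees) = -0.3256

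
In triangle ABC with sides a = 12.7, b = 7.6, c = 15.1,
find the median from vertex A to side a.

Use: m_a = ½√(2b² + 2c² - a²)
m_a = ½√(2·7.6² + 2·15.1² - 12.7²)
m_a = ½√(115.52 + 456.02 - 161.29) = ½√410.25 = 10.13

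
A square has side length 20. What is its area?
Area = s²
Area = 20²
Area = 400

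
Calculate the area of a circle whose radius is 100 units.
Area = pi * r²
Area = pi * 100²
Area = pi * 10000
Area = 31415.93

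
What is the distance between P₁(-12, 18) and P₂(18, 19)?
Using the distance formula: d = sqrt((x₂-x₁)² + (y₂-y₁)²)
dx = 18 - (-12) = 30
dy = 19 - 18 = 1
d = sqrt(30² + 1²) = sqrt(900 + 1) = sqrt(901) = 30.02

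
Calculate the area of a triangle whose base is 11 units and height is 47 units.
Area = (1/2) * base * height
Area = (1/2) * 11 * 47
Area = 258.50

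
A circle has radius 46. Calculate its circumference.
Circumference = 2 * pi * r
Circumference = 2 * pi * 46
Circumference = 289.03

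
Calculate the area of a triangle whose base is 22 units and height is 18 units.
Area = (1/2) * base * height
Area = (1/2) * 22 * 18
Area = 198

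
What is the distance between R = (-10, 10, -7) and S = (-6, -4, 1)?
d = √[(4)² + (-14)² + (8)²] = √276 = 16.61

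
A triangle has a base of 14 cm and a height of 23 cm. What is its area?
Area = (1/2) * base * height
Area = (1/2) * 14 * 23
Area = 161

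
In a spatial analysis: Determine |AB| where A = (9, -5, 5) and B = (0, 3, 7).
d = √[(-9)² + (8)² + (2)²] = √149 = 12.21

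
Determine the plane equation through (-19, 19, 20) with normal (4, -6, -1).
d = n·P = (4)(-19) + (-6)(19) + (-1)(20) = -210
Plane: 4x - 6y - z = -210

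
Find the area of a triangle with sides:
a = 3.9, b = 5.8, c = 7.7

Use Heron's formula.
s = (a+b+c)/2 = (3.9+5.8+7.7)/2 = 8.7
A = √(s(s-a)(s-b)(s-c)) = √(8.7·4.8·2.9·1)
A = √121.104 = 11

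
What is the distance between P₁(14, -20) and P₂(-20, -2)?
Using the distance formula: d = sqrt((x₂-x₁)² + (y₂-y₁)²)
dx = (-20) - 14 = -34
dy = (-2) - (-20) = 18
d = sqrt((-34)² + 18²) = sqrt(1156 + 324) = sqrt(1480) = 38.47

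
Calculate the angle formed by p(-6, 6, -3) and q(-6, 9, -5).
p·q = 105, |p|² = 81, |q|² = 142
cos θ = 105/√11502 ≈ 0.979
θ ≈ 11.75°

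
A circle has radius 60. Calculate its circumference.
Circumference = 2 * pi * r
Circumference = 2 * pi * 60
Circumference = 376.99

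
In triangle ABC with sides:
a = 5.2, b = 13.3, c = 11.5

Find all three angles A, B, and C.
By the law of cosines:
cos(A) = (b² + c² - a²)/(2bc) = 0.922197  →  A = 22.75°
cos(B) = (a² + c² - b²)/(2ac) = -0.147157  →  B = 98.46°
cos(C) = (a² + b² - c²)/(2ab) = 0.518219  →  C = 58.79°
Check: A + B + C = 180.0° ✓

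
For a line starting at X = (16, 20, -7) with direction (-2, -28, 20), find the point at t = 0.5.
P(0.5) = (16 + (-2)(0.5), 20 + (-28)(0.5), -7 + 20(0.5)) = (15, 6, 3)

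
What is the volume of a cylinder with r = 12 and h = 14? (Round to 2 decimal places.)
Volume = pi * r² * h
Volume = pi * 12² * 14
Volume = pi * 144 * 14
Volume = pi * 2016
Volume = 6333.45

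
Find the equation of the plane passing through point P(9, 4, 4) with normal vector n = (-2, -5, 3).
d = n·P = (-2)(9) + (-5)(4) + (3)(4) = -26
Plane: -2x - 5y + 3z = -26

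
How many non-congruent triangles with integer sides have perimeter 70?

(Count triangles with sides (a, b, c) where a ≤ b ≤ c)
With a ≤ b ≤ c and a + b + c = 70, the triangle inequality a + b > c gives c < 70/2, so c ≤ 34.
Iterate a from 1 to ⌊p/3⌋ = 23; for each a, b ranges from a to ⌊(p−a)/2⌋ with c = p − a − b, keeping only c ≥ b.
Triples: (2, 34, 34), (3, 33, 34), (4, 32, 34), …
Count = 102 triangles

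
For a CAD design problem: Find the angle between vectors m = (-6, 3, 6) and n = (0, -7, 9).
m·n = 33, |m|² = 81, |n|² = 130
cos θ = 33/√10530 ≈ 0.3216
θ ≈ 71.24°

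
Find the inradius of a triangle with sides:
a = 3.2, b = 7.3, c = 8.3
s = (a+b+c)/2 = (3.2+7.3+8.3)/2 = 9.4
Area = √(s(s-a)(s-b)(s-c)) = √(9.4·6.2·2.1·1.1) = 11.6029
r = Area/s = 11.6029/9.4 = 1.234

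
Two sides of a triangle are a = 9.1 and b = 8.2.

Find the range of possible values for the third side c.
By the triangle inequality: |a - b| < c < a + b
|9.1 - 8.2| < c < 9.1 + 8.2
0.9 < c < 17.3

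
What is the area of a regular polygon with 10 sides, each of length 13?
For a regular 10-gon with side length s = 13:
Apothem a = s / (2*tan(pi/10)) = 13 / (2*tan(pi/10)) ≈ 20.0049
Perimeter P = 10 * 13 = 130
Area = (1/2) * P * a = (1/2) * 130 * 20.0049 = 1300.32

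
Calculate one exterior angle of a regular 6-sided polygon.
Exterior angle of a regular n-gon = 360/n
Exterior angle = 360/6
Exterior angle = 60 degrees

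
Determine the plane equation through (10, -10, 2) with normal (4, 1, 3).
d = n·P = (4)(10) + (1)(-10) + (3)(2) = 36
Plane: 4x + y + 3z = 36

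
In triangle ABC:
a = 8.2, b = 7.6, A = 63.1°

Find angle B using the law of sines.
sin(B)/b = sin(A)/a
sin(B) = b·sin(A)/a = 7.6·sin(63.1°)/8.2 = 0.826544
B = arcsin(0.826544) = 55.75°  (b ≤ a, so B ≤ A and the acute solution is unique)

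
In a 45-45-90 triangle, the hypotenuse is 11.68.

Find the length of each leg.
In a 45-45-90 triangle, hypotenuse = leg·√2  →  leg = hypotenuse/√2
leg = 11.68/√2 = 8.259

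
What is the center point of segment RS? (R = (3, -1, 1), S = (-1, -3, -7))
Midpoint = ((3-1)/2, (-1-3)/2, (1-7)/2) = (1, -2, -3)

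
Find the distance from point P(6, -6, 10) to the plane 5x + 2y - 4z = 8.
d = |5(6) + 2(-6) + (-4)(10) - (8)| / √(5² + 2² + (-4)²) = 30/√45 = 4.472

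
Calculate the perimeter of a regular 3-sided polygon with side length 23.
Perimeter = number of sides * side length
Perimeter = 3 * 23
Perimeter = 69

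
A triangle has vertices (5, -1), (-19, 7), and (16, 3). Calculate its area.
Using the coordinate formula: Area = (1/2)|x₁(y₂-y₃) + x₂(y₃-y₁) + x₃(y₁-y₂)|
Area = (1/2)|5(7-3) + (-19)(3-(-1)) + 16((-1)-7)|
Area = (1/2)|5*4 + (-19)*4 + 16*(-8)|
Area = (1/2)|20 + (-76) + (-128)|
Area = (1/2)*184 = 92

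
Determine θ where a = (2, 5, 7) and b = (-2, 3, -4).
a·b = -17, |a|² = 78, |b|² = 29
cos θ = -17/√2262 ≈ -0.3574
θ ≈ 110.9°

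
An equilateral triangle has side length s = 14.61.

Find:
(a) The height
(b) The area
(a) Height h = s·√3/2 = 14.61·√3/2 = 12.65
(b) Area = (√3/4)·s² = (√3/4)·14.61² = (√3/4)·213.452 = 92.43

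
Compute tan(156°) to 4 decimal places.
tan(156 degrees) = -0.4452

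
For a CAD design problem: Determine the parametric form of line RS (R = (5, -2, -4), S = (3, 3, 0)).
Direction vector d = S - R = (-2, 5, 4)
x = 5 - 2t, y = -2 + 5t, z = -4 + 4t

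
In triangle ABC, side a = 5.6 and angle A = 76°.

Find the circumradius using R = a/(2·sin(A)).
R = a/(2·sin(A)) = 5.6/(2·sin(76°))
R = 5.6/(2·0.970296) = 5.6/1.940591 = 2.886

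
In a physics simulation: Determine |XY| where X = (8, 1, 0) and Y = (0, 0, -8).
d = √[(-8)² + (-1)² + (-8)²] = √129 = 11.36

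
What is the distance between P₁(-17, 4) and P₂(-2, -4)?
Using the distance formula: d = sqrt((x₂-x₁)² + (y₂-y₁)²)
dx = (-2) - (-17) = 15
dy = (-4) - 4 = -8
d = sqrt(15² + (-8)²) = sqrt(225 + 64) = sqrt(289) = 17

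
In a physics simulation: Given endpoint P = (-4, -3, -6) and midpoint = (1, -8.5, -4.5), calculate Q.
Q = (2×1 - (-4), 2×(-8.5) - (-3), 2×(-4.5) - (-6)) = (6, -14, -3)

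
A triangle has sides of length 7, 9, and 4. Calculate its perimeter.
Perimeter = sum of all sides
Perimeter = 7 + 9 + 4
Perimeter = 20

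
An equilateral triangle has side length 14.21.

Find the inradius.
For an equilateral triangle, r = s/(2√3) where s is the side.
r = 14.21/(2√3) = 14.21/3.464102 = 4.102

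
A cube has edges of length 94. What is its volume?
Volume = s³
Volume = 94³
Volume = 830584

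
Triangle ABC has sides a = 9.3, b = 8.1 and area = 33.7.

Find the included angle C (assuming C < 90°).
Area = ½ab·sin(C)  →  sin(C) = 2·Area/(ab)
sin(C) = 2·33.7/(9.3·8.1) = 0.894730
C = arcsin(0.894730) = 63.47°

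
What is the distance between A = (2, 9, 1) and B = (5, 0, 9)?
d = √[(3)² + (-9)² + (8)²] = √154 = 12.41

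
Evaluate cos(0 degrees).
cos(0 degrees) = 1
Decimal approximation: 1.0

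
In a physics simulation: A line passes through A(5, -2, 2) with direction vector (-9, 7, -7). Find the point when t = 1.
P(1) = (5 + (-9)(1), -2 + 7(1), 2 + (-7)(1)) = (-4, 5, -5)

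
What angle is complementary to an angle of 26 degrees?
Complementary angles sum to 90 degrees.
Other angle = 90 - 26
Other angle = 64 degrees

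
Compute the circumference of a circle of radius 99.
Circumference = 2 * pi * r
Circumference = 2 * pi * 99
Circumference = 622.04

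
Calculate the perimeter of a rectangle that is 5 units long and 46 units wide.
Perimeter = 2 * (length + width)
Perimeter = 2 * (5 + 46)
Perimeter = 2 * 51
Perimeter = 102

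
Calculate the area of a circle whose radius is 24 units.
Area = pi * r²
Area = pi * 24²
Area = pi * 576
Area = 1809.56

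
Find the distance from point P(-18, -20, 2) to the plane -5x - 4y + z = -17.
d = |(-5)(-18) + (-4)(-20) + 1(2) - (-17)| / √((-5)² + (-4)² + 1²) = 189/√42 = 29.16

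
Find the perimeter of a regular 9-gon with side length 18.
Perimeter = number of sides * side length
Perimeter = 9 * 18
Perimeter = 162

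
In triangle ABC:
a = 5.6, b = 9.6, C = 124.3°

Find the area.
Using A = ½ab·sin(C):
A = ½·5.6·9.6·sin(124.3°) = ½·53.76·0.826098 = 22.21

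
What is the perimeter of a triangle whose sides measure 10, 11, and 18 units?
Perimeter = sum of all sides
Perimeter = 10 + 11 + 18
Perimeter = 39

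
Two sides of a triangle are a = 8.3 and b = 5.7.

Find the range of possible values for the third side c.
By the triangle inequality: |a - b| < c < a + b
|8.3 - 5.7| < c < 8.3 + 5.7
2.6 < c < 14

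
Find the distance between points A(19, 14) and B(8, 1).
Using the distance formula: d = sqrt((x₂-x₁)² + (y₂-y₁)²)
dx = 8 - 19 = -11
dy = 1 - 14 = -13
d = sqrt((-11)² + (-13)²) = sqrt(121 + 169) = sqrt(290) = 17.03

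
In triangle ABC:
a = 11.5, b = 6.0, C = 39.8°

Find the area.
Using A = ½ab·sin(C):
A = ½·11.5·6.0·sin(39.8°) = ½·69·0.640110 = 22.08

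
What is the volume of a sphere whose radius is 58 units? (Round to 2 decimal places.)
Volume = (4/3) * pi * r³
Volume = (4/3) * pi * 58³
Volume = (4/3) * pi * 195112
Volume = 817283.23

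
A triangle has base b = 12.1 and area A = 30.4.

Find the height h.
A = ½bh  →  h = 2A/b
h = 2·30.4/12.1 = 5.025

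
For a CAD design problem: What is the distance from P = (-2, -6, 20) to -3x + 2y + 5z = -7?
d = |(-3)(-2) + 2(-6) + 5(20) - (-7)| / √((-3)² + 2² + 5²) = 101/√38 = 16.38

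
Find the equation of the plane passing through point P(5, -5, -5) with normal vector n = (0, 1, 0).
d = n·P = (0)(5) + (1)(-5) + (0)(-5) = -5
Plane: y = -5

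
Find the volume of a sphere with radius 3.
Volume = (4/3) * pi * r³
Volume = (4/3) * pi * 3³
Volume = (4/3) * pi * 27
Volume = 113.10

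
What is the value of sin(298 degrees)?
sin(298 degrees) = -0.8829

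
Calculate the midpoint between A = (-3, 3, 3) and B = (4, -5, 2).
Midpoint = ((-3+4)/2, (3-5)/2, (3+2)/2) = (0.5, -1, 2.5)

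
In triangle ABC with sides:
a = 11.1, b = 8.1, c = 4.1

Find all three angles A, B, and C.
By the law of cosines:
cos(A) = (b² + c² - a²)/(2bc) = -0.614122  →  A = 127.9°
cos(B) = (a² + c² - b²)/(2ac) = 0.817513  →  B = 35.16°
cos(C) = (a² + b² - c²)/(2ab) = 0.956568  →  C = 16.95°
Check: A + B + C = 180.0° ✓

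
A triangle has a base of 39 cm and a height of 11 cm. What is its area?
Area = (1/2) * base * height
Area = (1/2) * 39 * 11
Area = 214.50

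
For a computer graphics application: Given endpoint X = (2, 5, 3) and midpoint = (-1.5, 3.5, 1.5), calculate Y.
Y = (2×(-1.5) - 2, 2×3.5 - 5, 2×1.5 - 3) = (-5, 2, 0)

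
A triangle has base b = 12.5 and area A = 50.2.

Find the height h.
A = ½bh  →  h = 2A/b
h = 2·50.2/12.5 = 8.032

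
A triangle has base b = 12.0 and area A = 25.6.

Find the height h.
A = ½bh  →  h = 2A/b
h = 2·25.6/12.0 = 4.267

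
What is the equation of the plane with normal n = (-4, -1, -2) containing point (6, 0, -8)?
d = n·P = (-4)(6) + (-1)(0) + (-2)(-8) = -8
Plane: -4x - y - 2z = -8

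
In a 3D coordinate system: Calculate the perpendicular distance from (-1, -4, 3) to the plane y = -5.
d = |0(-1) + 1(-4) + 0(3) - (-5)| / √(0² + 1² + 0²) = 1/√1 = 1.0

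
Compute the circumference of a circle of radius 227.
Circumference = 2 * pi * r
Circumference = 2 * pi * 227
Circumference = 1426.28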